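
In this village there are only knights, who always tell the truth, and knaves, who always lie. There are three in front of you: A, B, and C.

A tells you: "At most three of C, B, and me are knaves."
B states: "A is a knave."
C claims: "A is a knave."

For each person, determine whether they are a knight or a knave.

A: knight, B: knave, C: knave

Regardless of anyone's role, A's statement is true, so A is a knight.
With that fixed, B's statement is false, so B is a knave.
With that fixed, C's statement is false, so C is a knave.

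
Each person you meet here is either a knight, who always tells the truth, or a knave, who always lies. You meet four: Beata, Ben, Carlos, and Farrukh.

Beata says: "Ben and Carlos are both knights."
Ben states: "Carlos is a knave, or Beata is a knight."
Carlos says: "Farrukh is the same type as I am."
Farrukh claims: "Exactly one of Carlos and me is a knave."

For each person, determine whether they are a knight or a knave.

Consider Beata. Suppose Beata is a knight.
Then no assignment of the remaining roles makes every statement match its speaker's type — contradiction.
So Beata is a knave.
Consider Ben. Suppose Ben is a knave.
Then no assignment of the remaining roles makes every statement match its speaker's type — contradiction.
So Ben is a knight.
Consider Carlos. Suppose Carlos is a knight.
Then Beata's statement comes out true, contradicting Beata being a knave.
So Carlos is a knave.
Consider Farrukh. Suppose Farrukh is a knave.
Then Carlos's statement comes out true, contradicting Carlos being a knave.
So Farrukh is a knight.

Beata: knave, Ben: knight, Carlos: knave, Farrukh: knight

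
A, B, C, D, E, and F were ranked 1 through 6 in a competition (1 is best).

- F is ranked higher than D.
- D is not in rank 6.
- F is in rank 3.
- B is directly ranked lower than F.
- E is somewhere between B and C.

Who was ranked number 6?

With clue 1, F is ruled out for rank 6.
With clues 1–2, D is ruled out for rank 6.
With clues 1–4, B is ruled out for rank 6.
With clues 1–5, C and E are ruled out for rank 6.
So rank 6 is A.

A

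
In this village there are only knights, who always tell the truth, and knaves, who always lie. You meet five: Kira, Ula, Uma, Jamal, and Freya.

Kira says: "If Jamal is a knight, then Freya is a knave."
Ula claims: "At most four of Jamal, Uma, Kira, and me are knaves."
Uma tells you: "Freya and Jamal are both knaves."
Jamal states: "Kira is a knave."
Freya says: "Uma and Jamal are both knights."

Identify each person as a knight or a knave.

Kira: knight, Ula: knight, Uma: knight, Jamal: knave, Freya: knave

Regardless of anyone's role, Ula's statement is true, so Ula is a knight.
Consider Kira. Suppose Kira is a knave.
Then no assignment of the remaining roles makes every statement match its speaker's type — contradiction.
So Kira is a knight.
With that fixed, Jamal's statement is false, so Jamal is a knave.
With that fixed, Freya's statement is false, so Freya is a knave.
With that fixed, Uma's statement is true, so Uma is a knight.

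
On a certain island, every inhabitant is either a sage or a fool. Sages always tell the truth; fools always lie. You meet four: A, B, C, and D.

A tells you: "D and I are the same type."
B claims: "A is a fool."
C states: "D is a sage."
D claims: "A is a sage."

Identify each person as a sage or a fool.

A: sage, B: fool, C: sage, D: sage

Consider A. Suppose A is a fool.
Then no assignment of the remaining roles makes every statement match its speaker's type — contradiction.
So A is a sage.
With that fixed, B's statement is false, so B is a fool.
With that fixed, D's statement is true, so D is a sage.
With that fixed, C's statement is true, so C is a sage.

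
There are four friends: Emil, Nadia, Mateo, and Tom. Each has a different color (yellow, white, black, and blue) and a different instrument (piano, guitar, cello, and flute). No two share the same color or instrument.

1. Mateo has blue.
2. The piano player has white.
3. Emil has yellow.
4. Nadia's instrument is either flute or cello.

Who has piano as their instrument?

With clues 1–2, Mateo is impossible for the one with instrument piano.
With clues 1–3, Emil is impossible for the one with instrument piano.
With clues 1–4, Nadia is impossible for the one with instrument piano.
That leaves Tom.

Tom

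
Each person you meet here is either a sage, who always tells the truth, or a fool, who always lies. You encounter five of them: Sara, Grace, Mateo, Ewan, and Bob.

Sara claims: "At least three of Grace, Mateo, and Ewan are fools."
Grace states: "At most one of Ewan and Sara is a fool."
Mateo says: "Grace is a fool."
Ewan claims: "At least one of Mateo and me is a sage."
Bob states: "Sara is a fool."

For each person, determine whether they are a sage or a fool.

Sara: fool, Grace: sage, Mateo: fool, Ewan: sage, Bob: sage

Consider Sara. Suppose Sara is a sage.
Then no assignment of the remaining roles makes every statement match its speaker's type — contradiction.
So Sara is a fool.
With that fixed, Bob's statement is true, so Bob is a sage.
Consider Grace. Suppose Grace is a fool.
Then no assignment of the remaining roles makes every statement match its speaker's type — contradiction.
So Grace is a sage.
With that fixed, Mateo's statement is false, so Mateo is a fool.
Consider Ewan. Suppose Ewan is a fool.
Then Grace's statement comes out false, contradicting Grace being a sage.
So Ewan is a sage.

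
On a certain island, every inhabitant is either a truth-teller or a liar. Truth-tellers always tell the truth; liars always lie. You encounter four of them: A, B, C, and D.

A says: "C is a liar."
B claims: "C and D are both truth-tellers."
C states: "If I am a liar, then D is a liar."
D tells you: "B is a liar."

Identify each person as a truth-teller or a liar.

Consider A. Suppose A is a liar.
Then no assignment of the remaining roles makes every statement match its speaker's type — contradiction.
So A is a truth-teller.
Consider B. Suppose B is a truth-teller.
Then no assignment of the remaining roles makes every statement match its speaker's type — contradiction.
So B is a liar.
With that fixed, D's statement is true, so D is a truth-teller.
Consider C. Suppose C is a truth-teller.
Then A's statement comes out false, contradicting A being a truth-teller.
So C is a liar.

A: truth-teller, B: liar, C: liar, D: truth-teller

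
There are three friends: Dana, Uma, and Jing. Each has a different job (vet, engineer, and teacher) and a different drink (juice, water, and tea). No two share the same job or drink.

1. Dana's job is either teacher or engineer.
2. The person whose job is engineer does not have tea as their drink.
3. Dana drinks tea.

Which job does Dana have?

teacher

Clue 1 rules out vet for Dana's job.
With clues 1–3, engineer is impossible for Dana's job.
That leaves teacher.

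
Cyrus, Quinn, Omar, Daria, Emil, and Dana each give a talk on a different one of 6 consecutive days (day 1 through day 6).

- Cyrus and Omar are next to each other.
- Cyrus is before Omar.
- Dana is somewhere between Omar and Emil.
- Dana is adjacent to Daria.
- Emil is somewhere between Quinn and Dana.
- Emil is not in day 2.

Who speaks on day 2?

With clues 1–5, Cyrus, Dana, Daria, and Quinn are ruled out for day 2.
With clues 1–6, Emil is ruled out for day 2.
So day 2 is Omar.

Omar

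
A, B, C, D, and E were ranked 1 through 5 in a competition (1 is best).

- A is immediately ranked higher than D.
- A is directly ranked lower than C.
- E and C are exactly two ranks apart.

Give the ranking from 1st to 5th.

E, B, C, A, D

From clue 1: A is in {1,2,3,4}.
From clues 1–2: A is in {2,3,4}.
From clues 1–3: E → rank 1, B → rank 2, C → rank 3, A → rank 4, D → rank 5.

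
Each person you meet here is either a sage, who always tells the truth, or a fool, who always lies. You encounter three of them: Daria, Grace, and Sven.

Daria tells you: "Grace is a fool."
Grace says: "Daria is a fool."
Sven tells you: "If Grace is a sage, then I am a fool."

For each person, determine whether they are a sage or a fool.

Consider Daria. Suppose Daria is a fool.
Then no assignment of the remaining roles makes every statement match its speaker's type — contradiction.
So Daria is a sage.
With that fixed, Grace's statement is false, so Grace is a fool.
With that fixed, Sven's statement is true, so Sven is a sage.

Daria: sage, Grace: fool, Sven: sage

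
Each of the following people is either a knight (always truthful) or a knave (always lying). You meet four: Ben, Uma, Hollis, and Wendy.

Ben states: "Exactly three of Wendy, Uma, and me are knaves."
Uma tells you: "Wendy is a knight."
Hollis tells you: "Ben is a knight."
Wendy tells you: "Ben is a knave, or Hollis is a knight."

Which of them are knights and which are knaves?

Ben: knave, Uma: knight, Hollis: knave, Wendy: knight

Consider Ben. Suppose Ben is a knight.
Then Ben's own statement would have to be true, but it can't be — contradiction.
So Ben is a knave.
With that fixed, Hollis's statement is false, so Hollis is a knave.
With that fixed, Wendy's statement is true, so Wendy is a knight.
With that fixed, Uma's statement is true, so Uma is a knight.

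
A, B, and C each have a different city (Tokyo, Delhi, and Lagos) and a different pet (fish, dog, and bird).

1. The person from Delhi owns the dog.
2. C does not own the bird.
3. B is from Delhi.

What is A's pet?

bird

With clues 1–3, dog and fish are impossible for A's pet.
That leaves bird.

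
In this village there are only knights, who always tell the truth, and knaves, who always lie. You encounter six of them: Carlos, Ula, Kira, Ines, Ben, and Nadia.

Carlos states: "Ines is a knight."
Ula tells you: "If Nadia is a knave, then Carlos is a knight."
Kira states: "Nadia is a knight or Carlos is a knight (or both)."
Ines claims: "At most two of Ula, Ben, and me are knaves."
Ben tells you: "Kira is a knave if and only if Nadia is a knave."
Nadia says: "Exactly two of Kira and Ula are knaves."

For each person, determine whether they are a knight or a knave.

Consider Carlos. Suppose Carlos is a knave.
Then no assignment of the remaining roles makes every statement match its speaker's type — contradiction.
So Carlos is a knight.
With that fixed, Ula's statement is true, so Ula is a knight.
With that fixed, Kira's statement is true, so Kira is a knight.
With that fixed, Ines's statement is true, so Ines is a knight.
With that fixed, Nadia's statement is false, so Nadia is a knave.
With that fixed, Ben's statement is false, so Ben is a knave.

Carlos: knight, Ula: knight, Kira: knight, Ines: knight, Ben: knave, Nadia: knave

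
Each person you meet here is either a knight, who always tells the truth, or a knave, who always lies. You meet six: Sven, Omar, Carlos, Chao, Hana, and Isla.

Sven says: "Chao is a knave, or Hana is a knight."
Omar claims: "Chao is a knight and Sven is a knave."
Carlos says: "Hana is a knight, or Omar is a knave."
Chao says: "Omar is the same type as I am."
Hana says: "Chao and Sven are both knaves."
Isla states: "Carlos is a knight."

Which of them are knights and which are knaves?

Consider Sven. Suppose Sven is a knight.
Then no assignment of the remaining roles makes every statement match its speaker's type — contradiction.
So Sven is a knave.
Consider Omar. Suppose Omar is a knave.
Then whichever role Chao has, Chao's statement has the wrong truth value — contradiction.
So Omar is a knight.
Consider Carlos. Suppose Carlos is a knight.
Then no assignment of the remaining roles makes every statement match its speaker's type — contradiction.
So Carlos is a knave.
With that fixed, Isla's statement is false, so Isla is a knave.
Consider Chao. Suppose Chao is a knave.
Then Sven's statement comes out true, contradicting Sven being a knave.
So Chao is a knight.
With that fixed, Hana's statement is false, so Hana is a knave.

Sven: knave, Omar: knight, Carlos: knave, Chao: knight, Hana: knave, Isla: knave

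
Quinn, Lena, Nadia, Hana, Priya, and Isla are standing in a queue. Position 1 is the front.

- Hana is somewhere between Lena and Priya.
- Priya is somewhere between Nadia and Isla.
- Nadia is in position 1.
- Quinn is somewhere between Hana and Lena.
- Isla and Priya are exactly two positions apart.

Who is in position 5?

With clues 1–3, Nadia is ruled out for position 5.
With clues 1–4, Hana is ruled out for position 5.
With clues 1–5, Isla, Lena, and Priya are ruled out for position 5.
So position 5 is Quinn.

Quinn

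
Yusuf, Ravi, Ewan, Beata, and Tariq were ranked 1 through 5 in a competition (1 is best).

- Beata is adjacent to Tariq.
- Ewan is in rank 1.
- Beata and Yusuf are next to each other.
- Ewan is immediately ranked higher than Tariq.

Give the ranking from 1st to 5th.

Ewan, Tariq, Beata, Yusuf, Ravi

From clues 1–2: Ewan → rank 1.
From clues 1–3: Ravi is in {2,5}.
From clues 1–4: Tariq → rank 2, Beata → rank 3, Yusuf → rank 4, Ravi → rank 5.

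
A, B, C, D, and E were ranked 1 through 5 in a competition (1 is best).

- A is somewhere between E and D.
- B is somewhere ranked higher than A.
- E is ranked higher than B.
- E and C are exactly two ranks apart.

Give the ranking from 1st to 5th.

From clue 1: A is in {2,3,4}.
From clues 1–2: A is in {3,4}.
From clues 1–4: E → rank 1, B → rank 2, C → rank 3, A → rank 4, D → rank 5.

E, B, C, A, D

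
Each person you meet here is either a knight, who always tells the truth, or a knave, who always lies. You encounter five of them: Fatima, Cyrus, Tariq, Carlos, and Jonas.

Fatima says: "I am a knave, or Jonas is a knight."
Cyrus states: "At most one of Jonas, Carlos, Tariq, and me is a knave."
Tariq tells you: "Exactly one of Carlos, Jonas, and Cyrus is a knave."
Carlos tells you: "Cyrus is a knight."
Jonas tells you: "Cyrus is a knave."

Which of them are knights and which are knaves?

Fatima: knight, Cyrus: knave, Tariq: knave, Carlos: knave, Jonas: knight

Consider Fatima. Suppose Fatima is a knave.
Then Fatima's own statement would have to be false, but it can't be — contradiction.
So Fatima is a knight.
Consider Cyrus. Suppose Cyrus is a knight.
Then no assignment of the remaining roles makes every statement match its speaker's type — contradiction.
So Cyrus is a knave.
With that fixed, Carlos's statement is false, so Carlos is a knave.
With that fixed, Jonas's statement is true, so Jonas is a knight.
With that fixed, Tariq's statement is false, so Tariq is a knave.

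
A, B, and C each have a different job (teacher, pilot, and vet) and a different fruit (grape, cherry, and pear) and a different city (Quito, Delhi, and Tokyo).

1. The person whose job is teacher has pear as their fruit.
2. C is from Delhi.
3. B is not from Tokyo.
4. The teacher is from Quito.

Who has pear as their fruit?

With clues 1–4, A and C are impossible for the one with fruit pear.
That leaves B.

B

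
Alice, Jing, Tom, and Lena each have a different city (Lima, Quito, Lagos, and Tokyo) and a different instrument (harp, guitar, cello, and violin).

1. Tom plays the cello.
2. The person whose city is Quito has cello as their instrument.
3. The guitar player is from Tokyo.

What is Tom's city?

With clues 1–2, Lagos, Lima, and Tokyo are impossible for Tom's city.
That leaves Quito.

Quito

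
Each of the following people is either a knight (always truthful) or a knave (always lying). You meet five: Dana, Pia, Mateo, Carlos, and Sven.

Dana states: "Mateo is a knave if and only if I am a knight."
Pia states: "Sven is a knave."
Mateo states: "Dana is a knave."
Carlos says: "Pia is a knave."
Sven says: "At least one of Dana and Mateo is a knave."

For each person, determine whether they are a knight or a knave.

Dana: knight, Pia: knave, Mateo: knave, Carlos: knight, Sven: knight

Consider Dana. Suppose Dana is a knave.
Then no assignment of the remaining roles makes every statement match its speaker's type — contradiction.
So Dana is a knight.
With that fixed, Mateo's statement is false, so Mateo is a knave.
With that fixed, Sven's statement is true, so Sven is a knight.
With that fixed, Pia's statement is false, so Pia is a knave.
With that fixed, Carlos's statement is true, so Carlos is a knight.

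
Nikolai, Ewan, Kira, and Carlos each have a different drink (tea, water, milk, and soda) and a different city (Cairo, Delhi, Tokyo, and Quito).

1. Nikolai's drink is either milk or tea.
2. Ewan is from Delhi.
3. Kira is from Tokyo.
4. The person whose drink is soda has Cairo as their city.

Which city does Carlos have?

Cairo

With clues 1–2, Delhi is impossible for Carlos's city.
With clues 1–3, Tokyo is impossible for Carlos's city.
With clues 1–4, Quito is impossible for Carlos's city.
That leaves Cairo.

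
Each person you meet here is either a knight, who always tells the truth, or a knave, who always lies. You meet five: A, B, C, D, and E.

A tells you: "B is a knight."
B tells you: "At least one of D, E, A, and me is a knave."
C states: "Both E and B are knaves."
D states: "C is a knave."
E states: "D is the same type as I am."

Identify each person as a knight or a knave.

A: knight, B: knight, C: knave, D: knight, E: knave

Consider A. Suppose A is a knave.
Then no assignment of the remaining roles makes every statement match its speaker's type — contradiction.
So A is a knight.
Consider B. Suppose B is a knave.
Then A's statement comes out false, contradicting A being a knight.
So B is a knight.
With that fixed, C's statement is false, so C is a knave.
With that fixed, D's statement is true, so D is a knight.
Consider E. Suppose E is a knight.
Then B's statement comes out false, contradicting B being a knight.
So E is a knave.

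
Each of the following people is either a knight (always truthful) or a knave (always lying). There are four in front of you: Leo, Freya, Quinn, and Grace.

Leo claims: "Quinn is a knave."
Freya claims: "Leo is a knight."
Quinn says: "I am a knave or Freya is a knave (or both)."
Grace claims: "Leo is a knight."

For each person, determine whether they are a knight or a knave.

Consider Leo. Suppose Leo is a knight.
Then no assignment of the remaining roles makes every statement match its speaker's type — contradiction.
So Leo is a knave.
With that fixed, Freya's statement is false, so Freya is a knave.
With that fixed, Quinn's statement is true, so Quinn is a knight.
With that fixed, Grace's statement is false, so Grace is a knave.

Leo: knave, Freya: knave, Quinn: knight, Grace: knave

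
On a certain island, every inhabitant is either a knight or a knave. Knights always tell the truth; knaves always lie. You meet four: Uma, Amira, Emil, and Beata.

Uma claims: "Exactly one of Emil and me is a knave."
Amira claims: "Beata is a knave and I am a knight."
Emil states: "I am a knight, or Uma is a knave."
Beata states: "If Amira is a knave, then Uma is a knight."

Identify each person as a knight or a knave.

Uma: knight, Amira: knave, Emil: knave, Beata: knight

Consider Uma. Suppose Uma is a knave.
Then no assignment of the remaining roles makes every statement match its speaker's type — contradiction.
So Uma is a knight.
With that fixed, Beata's statement is true, so Beata is a knight.
With that fixed, Amira's statement is false, so Amira is a knave.
Consider Emil. Suppose Emil is a knight.
Then Uma's statement comes out false, contradicting Uma being a knight.
So Emil is a knave.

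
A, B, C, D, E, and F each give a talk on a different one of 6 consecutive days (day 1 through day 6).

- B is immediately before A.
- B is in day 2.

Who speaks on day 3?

With clues 1–2, B, C, D, E, and F are ruled out for day 3.
So day 3 is A.

A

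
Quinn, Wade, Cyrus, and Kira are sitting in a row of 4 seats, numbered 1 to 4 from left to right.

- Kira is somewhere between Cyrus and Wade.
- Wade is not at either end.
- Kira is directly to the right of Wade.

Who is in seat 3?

Kira

With clues 1–2, Cyrus and Quinn are ruled out for seat 3.
With clues 1–3, Wade is ruled out for seat 3.
So seat 3 is Kira.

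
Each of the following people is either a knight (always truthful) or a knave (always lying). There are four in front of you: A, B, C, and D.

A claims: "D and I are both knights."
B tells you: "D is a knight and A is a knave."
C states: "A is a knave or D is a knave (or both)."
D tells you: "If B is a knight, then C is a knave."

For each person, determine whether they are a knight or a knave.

A: knight, B: knave, C: knave, D: knight

Consider A. Suppose A is a knave.
Then no assignment of the remaining roles makes every statement match its speaker's type — contradiction.
So A is a knight.
With that fixed, B's statement is false, so B is a knave.
With that fixed, D's statement is true, so D is a knight.
With that fixed, C's statement is false, so C is a knave.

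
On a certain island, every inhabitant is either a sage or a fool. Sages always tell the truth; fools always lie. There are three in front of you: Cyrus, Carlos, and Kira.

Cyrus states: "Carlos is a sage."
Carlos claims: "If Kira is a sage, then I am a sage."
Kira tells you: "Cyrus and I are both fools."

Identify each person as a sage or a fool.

Consider Cyrus. Suppose Cyrus is a fool.
Then whichever role Kira has, Kira's statement has the wrong truth value — contradiction.
So Cyrus is a sage.
With that fixed, Kira's statement is false, so Kira is a fool.
With that fixed, Carlos's statement is true, so Carlos is a sage.

Cyrus: sage, Carlos: sage, Kira: fool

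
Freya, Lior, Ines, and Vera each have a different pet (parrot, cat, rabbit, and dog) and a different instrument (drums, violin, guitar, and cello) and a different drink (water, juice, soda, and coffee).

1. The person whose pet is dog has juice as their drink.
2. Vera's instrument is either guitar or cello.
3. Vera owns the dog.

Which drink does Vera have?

juice

With clues 1–3, coffee, soda, and water are impossible for Vera's drink.
That leaves juice.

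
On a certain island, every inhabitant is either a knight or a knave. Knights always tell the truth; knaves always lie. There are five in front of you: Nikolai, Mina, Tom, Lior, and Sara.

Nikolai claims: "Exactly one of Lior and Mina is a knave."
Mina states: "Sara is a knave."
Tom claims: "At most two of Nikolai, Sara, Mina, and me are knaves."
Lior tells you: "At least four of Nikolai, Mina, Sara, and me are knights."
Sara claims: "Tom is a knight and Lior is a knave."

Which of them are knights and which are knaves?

Nikolai: knave, Mina: knave, Tom: knight, Lior: knave, Sara: knight

Consider Nikolai. Suppose Nikolai is a knight.
Then no assignment of the remaining roles makes every statement match its speaker's type — contradiction.
So Nikolai is a knave.
With that fixed, Lior's statement is false, so Lior is a knave.
Consider Mina. Suppose Mina is a knight.
Then Nikolai's statement comes out true, contradicting Nikolai being a knave.
So Mina is a knave.
Consider Tom. Suppose Tom is a knave.
Then no assignment of the remaining roles makes every statement match its speaker's type — contradiction.
So Tom is a knight.
With that fixed, Sara's statement is true, so Sara is a knight.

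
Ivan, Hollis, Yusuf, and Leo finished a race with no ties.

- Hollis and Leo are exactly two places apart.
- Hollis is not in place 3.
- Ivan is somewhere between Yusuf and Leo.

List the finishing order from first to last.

From clues 1–2: Hollis is in {1,2,4}.
From clues 1–3: Yusuf → place 1, Hollis → place 2, Ivan → place 3, Leo → place 4.

Yusuf, Hollis, Ivan, Leo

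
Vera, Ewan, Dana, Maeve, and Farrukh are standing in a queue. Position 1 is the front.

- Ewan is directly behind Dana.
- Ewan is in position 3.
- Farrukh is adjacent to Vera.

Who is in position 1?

With clue 1, Ewan is ruled out for position 1.
With clues 1–2, Dana is ruled out for position 1.
With clues 1–3, Farrukh and Vera are ruled out for position 1.
So position 1 is Maeve.

Maeve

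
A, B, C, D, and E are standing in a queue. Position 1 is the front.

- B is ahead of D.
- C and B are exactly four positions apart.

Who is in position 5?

With clue 1, B is ruled out for position 5.
With clues 1–2, A, D, and E are ruled out for position 5.
So position 5 is C.

C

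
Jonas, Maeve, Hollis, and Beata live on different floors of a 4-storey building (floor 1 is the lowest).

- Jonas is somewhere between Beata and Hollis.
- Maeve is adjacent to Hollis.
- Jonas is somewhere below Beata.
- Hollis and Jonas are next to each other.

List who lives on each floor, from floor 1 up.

From clue 1: Jonas is in {2,3}.
From clues 1–3: Jonas → floor 3, Beata → floor 4.
From clues 1–4: Maeve → floor 1, Hollis → floor 2.

Maeve, Hollis, Jonas, Beata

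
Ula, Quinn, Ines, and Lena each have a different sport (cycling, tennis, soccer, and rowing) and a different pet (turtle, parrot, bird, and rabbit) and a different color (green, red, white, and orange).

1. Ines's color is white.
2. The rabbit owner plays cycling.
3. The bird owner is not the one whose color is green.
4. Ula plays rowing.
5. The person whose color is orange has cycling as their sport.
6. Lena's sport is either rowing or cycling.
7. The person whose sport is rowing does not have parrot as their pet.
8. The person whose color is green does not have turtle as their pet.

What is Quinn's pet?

With clues 1–6, rabbit is impossible for Quinn's pet.
With clues 1–8, bird and turtle are impossible for Quinn's pet.
That leaves parrot.

parrot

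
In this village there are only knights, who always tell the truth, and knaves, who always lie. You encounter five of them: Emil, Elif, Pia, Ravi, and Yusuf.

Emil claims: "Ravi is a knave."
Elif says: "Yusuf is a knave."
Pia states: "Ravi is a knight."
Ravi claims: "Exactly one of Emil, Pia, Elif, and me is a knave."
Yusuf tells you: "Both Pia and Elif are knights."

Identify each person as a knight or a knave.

Consider Emil. Suppose Emil is a knave.
Then no assignment of the remaining roles makes every statement match its speaker's type — contradiction.
So Emil is a knight.
Consider Elif. Suppose Elif is a knave.
Then no assignment of the remaining roles makes every statement match its speaker's type — contradiction.
So Elif is a knight.
Consider Pia. Suppose Pia is a knight.
Then whichever role Ravi has, Ravi's statement has the wrong truth value — contradiction.
So Pia is a knave.
With that fixed, Yusuf's statement is false, so Yusuf is a knave.
Consider Ravi. Suppose Ravi is a knight.
Then Emil's statement comes out false, contradicting Emil being a knight.
So Ravi is a knave.

Emil: knight, Elif: knight, Pia: knave, Ravi: knave, Yusuf: knave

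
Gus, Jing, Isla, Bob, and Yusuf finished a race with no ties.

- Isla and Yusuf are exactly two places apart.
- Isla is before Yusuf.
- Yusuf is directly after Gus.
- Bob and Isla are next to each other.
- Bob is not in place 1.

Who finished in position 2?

With clues 1–2, Yusuf is ruled out for place 2.
With clues 1–4, Gus and Jing are ruled out for place 2.
With clues 1–5, Isla is ruled out for place 2.
So place 2 is Bob.

Bob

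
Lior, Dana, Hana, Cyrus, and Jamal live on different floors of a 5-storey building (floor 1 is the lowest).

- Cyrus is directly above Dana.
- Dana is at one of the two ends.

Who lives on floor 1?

With clue 1, Cyrus is ruled out for floor 1.
With clues 1–2, Hana, Jamal, and Lior are ruled out for floor 1.
So floor 1 is Dana.

Dana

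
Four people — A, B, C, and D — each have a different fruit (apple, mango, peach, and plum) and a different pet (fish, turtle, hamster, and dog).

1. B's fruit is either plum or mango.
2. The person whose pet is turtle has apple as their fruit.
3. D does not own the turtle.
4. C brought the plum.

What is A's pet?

turtle

With clues 1–4, dog, fish, and hamster are impossible for A's pet.
That leaves turtle.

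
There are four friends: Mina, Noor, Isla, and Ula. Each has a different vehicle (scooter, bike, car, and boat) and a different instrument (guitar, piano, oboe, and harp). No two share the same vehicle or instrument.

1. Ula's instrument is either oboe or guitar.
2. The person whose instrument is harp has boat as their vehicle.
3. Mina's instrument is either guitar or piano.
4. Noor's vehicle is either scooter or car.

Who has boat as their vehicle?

With clues 1–2, Ula is impossible for the one with vehicle boat.
With clues 1–3, Mina is impossible for the one with vehicle boat.
With clues 1–4, Noor is impossible for the one with vehicle boat.
That leaves Isla.

Isla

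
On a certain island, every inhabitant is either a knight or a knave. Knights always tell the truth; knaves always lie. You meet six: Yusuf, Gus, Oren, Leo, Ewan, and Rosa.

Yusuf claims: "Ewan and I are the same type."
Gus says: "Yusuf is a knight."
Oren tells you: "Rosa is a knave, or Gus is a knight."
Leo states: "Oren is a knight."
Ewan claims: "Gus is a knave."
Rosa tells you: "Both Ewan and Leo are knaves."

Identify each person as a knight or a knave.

Consider Yusuf. Suppose Yusuf is a knight.
Then no assignment of the remaining roles makes every statement match its speaker's type — contradiction.
So Yusuf is a knave.
With that fixed, Gus's statement is false, so Gus is a knave.
With that fixed, Ewan's statement is true, so Ewan is a knight.
With that fixed, Rosa's statement is false, so Rosa is a knave.
With that fixed, Oren's statement is true, so Oren is a knight.
With that fixed, Leo's statement is true, so Leo is a knight.

Yusuf: knave, Gus: knave, Oren: knight, Leo: knight, Ewan: knight, Rosa: knave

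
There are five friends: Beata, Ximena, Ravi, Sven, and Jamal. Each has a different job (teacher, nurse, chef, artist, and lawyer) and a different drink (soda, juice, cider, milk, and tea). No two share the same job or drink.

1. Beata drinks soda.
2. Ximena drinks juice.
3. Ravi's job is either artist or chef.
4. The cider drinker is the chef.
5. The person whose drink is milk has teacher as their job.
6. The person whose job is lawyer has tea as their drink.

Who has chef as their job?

Ravi

With clues 1–4, Beata and Ximena are impossible for the one with job chef.
With clues 1–6, Jamal and Sven are impossible for the one with job chef.
That leaves Ravi.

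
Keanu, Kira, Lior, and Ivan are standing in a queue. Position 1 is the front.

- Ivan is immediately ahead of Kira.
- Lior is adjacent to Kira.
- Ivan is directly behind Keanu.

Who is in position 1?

With clue 1, Kira is ruled out for position 1.
With clues 1–2, Lior is ruled out for position 1.
With clues 1–3, Ivan is ruled out for position 1.
So position 1 is Keanu.

Keanu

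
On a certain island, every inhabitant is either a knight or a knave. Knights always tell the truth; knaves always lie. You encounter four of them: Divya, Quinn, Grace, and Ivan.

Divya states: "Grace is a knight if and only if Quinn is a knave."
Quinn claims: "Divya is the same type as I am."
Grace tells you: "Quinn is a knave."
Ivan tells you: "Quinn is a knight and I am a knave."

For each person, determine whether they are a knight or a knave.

Divya: knight, Quinn: knave, Grace: knight, Ivan: knave

Consider Divya. Suppose Divya is a knave.
Then whichever role Quinn has, Quinn's statement has the wrong truth value — contradiction.
So Divya is a knight.
Consider Quinn. Suppose Quinn is a knight.
Then whichever role Ivan has, Ivan's statement has the wrong truth value — contradiction.
So Quinn is a knave.
With that fixed, Grace's statement is true, so Grace is a knight.
With that fixed, Ivan's statement is false, so Ivan is a knave.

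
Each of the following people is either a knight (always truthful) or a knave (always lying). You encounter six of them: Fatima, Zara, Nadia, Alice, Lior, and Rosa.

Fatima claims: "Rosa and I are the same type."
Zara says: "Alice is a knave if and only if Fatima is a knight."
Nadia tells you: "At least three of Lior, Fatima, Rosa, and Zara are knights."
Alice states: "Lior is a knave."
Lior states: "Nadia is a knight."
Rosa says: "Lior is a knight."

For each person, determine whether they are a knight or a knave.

Fatima: knight, Zara: knight, Nadia: knight, Alice: knave, Lior: knight, Rosa: knight

Consider Fatima. Suppose Fatima is a knave.
Then no assignment of the remaining roles makes every statement match its speaker's type — contradiction.
So Fatima is a knight.
Consider Zara. Suppose Zara is a knave.
Then no assignment of the remaining roles makes every statement match its speaker's type — contradiction.
So Zara is a knight.
Consider Nadia. Suppose Nadia is a knave.
Then no assignment of the remaining roles makes every statement match its speaker's type — contradiction.
So Nadia is a knight.
With that fixed, Lior's statement is true, so Lior is a knight.
With that fixed, Rosa's statement is true, so Rosa is a knight.
With that fixed, Alice's statement is false, so Alice is a knave.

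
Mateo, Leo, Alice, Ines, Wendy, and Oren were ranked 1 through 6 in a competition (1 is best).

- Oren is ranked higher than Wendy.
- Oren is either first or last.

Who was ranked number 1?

Oren

With clue 1, Wendy is ruled out for rank 1.
With clues 1–2, Alice, Ines, Leo, and Mateo are ruled out for rank 1.
So rank 1 is Oren.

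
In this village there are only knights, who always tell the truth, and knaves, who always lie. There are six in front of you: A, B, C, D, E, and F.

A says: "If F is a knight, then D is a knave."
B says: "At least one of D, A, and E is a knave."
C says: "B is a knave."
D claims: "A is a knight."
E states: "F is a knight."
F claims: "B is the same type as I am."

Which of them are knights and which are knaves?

A: knight, B: knight, C: knave, D: knight, E: knave, F: knave

Consider A. Suppose A is a knave.
Then no assignment of the remaining roles makes every statement match its speaker's type — contradiction.
So A is a knight.
With that fixed, D's statement is true, so D is a knight.
Consider B. Suppose B is a knave.
Then whichever role F has, F's statement has the wrong truth value — contradiction.
So B is a knight.
With that fixed, C's statement is false, so C is a knave.
Consider E. Suppose E is a knight.
Then B's statement comes out false, contradicting B being a knight.
So E is a knave.
Consider F. Suppose F is a knight.
Then A's statement comes out false, contradicting A being a knight.
So F is a knave.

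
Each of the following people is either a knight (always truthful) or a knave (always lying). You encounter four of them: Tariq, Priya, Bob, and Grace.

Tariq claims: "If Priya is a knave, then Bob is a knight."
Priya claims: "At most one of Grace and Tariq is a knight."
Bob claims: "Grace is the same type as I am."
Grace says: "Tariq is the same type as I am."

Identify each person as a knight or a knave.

Tariq: knight, Priya: knave, Bob: knight, Grace: knight

Consider Tariq. Suppose Tariq is a knave.
Then whichever role Grace has, Grace's statement has the wrong truth value — contradiction.
So Tariq is a knight.
Consider Priya. Suppose Priya is a knight.
Then no assignment of the remaining roles makes every statement match its speaker's type — contradiction.
So Priya is a knave.
Consider Bob. Suppose Bob is a knave.
Then Tariq's statement comes out false, contradicting Tariq being a knight.
So Bob is a knight.
Consider Grace. Suppose Grace is a knave.
Then Priya's statement comes out true, contradicting Priya being a knave.
So Grace is a knight.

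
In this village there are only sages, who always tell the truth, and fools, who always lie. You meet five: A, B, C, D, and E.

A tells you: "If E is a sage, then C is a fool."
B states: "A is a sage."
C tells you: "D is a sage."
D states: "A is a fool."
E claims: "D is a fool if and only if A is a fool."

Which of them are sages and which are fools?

A: sage, B: sage, C: fool, D: fool, E: fool

Consider A. Suppose A is a fool.
Then no assignment of the remaining roles makes every statement match its speaker's type — contradiction.
So A is a sage.
With that fixed, B's statement is true, so B is a sage.
With that fixed, D's statement is false, so D is a fool.
With that fixed, E's statement is false, so E is a fool.
With that fixed, C's statement is false, so C is a fool.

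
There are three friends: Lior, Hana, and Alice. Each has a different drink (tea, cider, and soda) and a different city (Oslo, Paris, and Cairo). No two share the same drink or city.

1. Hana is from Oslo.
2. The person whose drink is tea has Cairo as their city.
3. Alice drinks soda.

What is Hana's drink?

With clues 1–2, tea is impossible for Hana's drink.
With clues 1–3, soda is impossible for Hana's drink.
That leaves cider.

cider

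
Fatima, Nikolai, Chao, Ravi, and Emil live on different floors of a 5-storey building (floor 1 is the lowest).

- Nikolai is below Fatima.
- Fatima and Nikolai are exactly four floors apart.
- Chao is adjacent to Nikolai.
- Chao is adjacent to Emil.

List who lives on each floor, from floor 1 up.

From clue 1: Fatima is in {2,3,4,5}.
From clues 1–2: Nikolai → floor 1, Fatima → floor 5.
From clues 1–3: Chao → floor 2.
From clues 1–4: Emil → floor 3, Ravi → floor 4.

Nikolai, Chao, Emil, Ravi, Fatima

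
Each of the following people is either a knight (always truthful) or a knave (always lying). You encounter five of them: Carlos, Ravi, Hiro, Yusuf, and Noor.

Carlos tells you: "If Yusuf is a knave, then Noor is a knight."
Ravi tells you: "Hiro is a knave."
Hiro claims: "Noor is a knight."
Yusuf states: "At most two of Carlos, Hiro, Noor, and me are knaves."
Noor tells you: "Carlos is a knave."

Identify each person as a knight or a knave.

Carlos: knight, Ravi: knight, Hiro: knave, Yusuf: knight, Noor: knave

Consider Carlos. Suppose Carlos is a knave.
Then no assignment of the remaining roles makes every statement match its speaker's type — contradiction.
So Carlos is a knight.
With that fixed, Noor's statement is false, so Noor is a knave.
With that fixed, Hiro's statement is false, so Hiro is a knave.
With that fixed, Ravi's statement is true, so Ravi is a knight.
Consider Yusuf. Suppose Yusuf is a knave.
Then Carlos's statement comes out false, contradicting Carlos being a knight.
So Yusuf is a knight.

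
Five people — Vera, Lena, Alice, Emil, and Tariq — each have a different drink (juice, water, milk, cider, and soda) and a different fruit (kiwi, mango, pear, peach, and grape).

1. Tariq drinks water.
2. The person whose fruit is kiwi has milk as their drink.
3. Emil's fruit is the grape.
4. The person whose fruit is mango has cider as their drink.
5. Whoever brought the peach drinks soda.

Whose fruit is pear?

Tariq

With clues 1–3, Emil is impossible for the one with fruit pear.
With clues 1–5, Alice, Lena, and Vera are impossible for the one with fruit pear.
That leaves Tariq.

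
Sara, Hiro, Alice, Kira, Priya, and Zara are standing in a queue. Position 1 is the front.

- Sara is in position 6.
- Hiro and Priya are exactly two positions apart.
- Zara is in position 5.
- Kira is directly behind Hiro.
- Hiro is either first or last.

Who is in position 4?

Alice

With clue 1, Sara is ruled out for position 4.
With clues 1–3, Zara is ruled out for position 4.
With clues 1–4, Hiro is ruled out for position 4.
With clues 1–5, Kira and Priya are ruled out for position 4.
So position 4 is Alice.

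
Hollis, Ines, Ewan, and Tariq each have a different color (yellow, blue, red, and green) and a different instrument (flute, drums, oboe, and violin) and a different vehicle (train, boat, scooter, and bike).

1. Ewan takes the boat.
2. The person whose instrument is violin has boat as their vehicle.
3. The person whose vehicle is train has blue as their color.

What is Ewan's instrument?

violin

With clues 1–2, drums, flute, and oboe are impossible for Ewan's instrument.
That leaves violin.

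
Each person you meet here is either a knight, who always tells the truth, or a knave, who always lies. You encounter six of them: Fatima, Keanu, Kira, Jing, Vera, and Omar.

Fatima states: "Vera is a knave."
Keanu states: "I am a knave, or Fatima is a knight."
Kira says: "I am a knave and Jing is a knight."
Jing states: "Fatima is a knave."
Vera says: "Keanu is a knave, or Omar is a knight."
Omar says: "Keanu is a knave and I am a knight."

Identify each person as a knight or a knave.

Consider Fatima. Suppose Fatima is a knave.
Then whichever role Keanu has, Keanu's statement has the wrong truth value — contradiction.
So Fatima is a knight.
With that fixed, Keanu's statement is true, so Keanu is a knight.
With that fixed, Jing's statement is false, so Jing is a knave.
With that fixed, Omar's statement is false, so Omar is a knave.
With that fixed, Kira's statement is false, so Kira is a knave.
With that fixed, Vera's statement is false, so Vera is a knave.

Fatima: knight, Keanu: knight, Kira: knave, Jing: knave, Vera: knave, Omar: knave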